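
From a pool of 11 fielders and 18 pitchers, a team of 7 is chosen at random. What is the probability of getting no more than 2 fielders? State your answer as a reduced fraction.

58939/130065

Total selections: C(29,7) = 1560780.
Favorable selections (no more than 2 fielders): C(11,0)·C(18,7) + C(11,1)·C(18,6) + C(11,2)·C(18,5) = 31824 + 204204 + 471240 = 707268.
Probability = 707268/1560780 = 58939/130065.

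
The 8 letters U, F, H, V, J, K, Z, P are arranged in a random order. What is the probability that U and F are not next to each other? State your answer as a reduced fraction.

There are 8! = 40320 arrangements.
Arrangements with U and F adjacent: 2·7! = 10080.
So not adjacent: 40320 − 10080 = 30240, probability 30240/40320 = 3/4.

3/4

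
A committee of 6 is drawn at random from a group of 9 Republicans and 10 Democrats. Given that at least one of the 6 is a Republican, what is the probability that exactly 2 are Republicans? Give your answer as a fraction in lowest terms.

Work in counts. Selections with at least one Republican: C(19,6) − C(10,6) = 27132 − 210 = 26922.
Of those, selections where exactly 2 are Republicans: C(9,2)·C(10,4) = 36·210 = 7560.
Conditional probability = 7560/26922 = 180/641.

180/641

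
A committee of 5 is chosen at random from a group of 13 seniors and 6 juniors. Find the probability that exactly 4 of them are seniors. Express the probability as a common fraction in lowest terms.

715/1938

Total number of selections: C(19,5) = 11628.
Selections with exactly 4 seniors: choose 4 of the 13 seniors and 1 of the 6 juniors, C(13,4)·C(6,1) = 715·6 = 4290.
Probability = 4290/11628 = 715/1938.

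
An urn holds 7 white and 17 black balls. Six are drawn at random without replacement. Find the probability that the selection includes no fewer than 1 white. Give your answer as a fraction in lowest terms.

4365/4807

Total selections: C(24,6) = 134596.
The complement is all 6 are black: C(17,6) = 12376.
Probability = 1 − 12376/134596 = 122220/134596 = 4365/4807.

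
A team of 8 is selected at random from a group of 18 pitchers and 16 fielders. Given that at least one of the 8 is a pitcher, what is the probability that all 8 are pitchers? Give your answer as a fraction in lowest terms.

Work in counts. Selections with at least one pitcher: C(34,8) − C(16,8) = 18156204 − 12870 = 18143334.
Of those, selections where all 8 are pitchers: C(18,8) = 43758.
Conditional probability = 43758/18143334 = 221/91633.

221/91633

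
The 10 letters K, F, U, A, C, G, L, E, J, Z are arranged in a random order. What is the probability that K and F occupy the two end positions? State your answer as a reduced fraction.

There are 10! = 3628800 arrangements.
Place K and F at the ends in 2 ways, arrange the remaining 8 in 8! = 40320 ways: 2·40320 = 80640.
Probability = 80640/3628800 = 1/45.

1/45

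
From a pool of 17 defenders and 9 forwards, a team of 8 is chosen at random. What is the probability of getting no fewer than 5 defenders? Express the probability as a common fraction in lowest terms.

There are C(26,8) = 1562275 ways to choose the 8.
Favorable selections (no fewer than 5 defenders): C(17,5)·C(9,3) + C(17,6)·C(9,2) + C(17,7)·C(9,1) + C(17,8)·C(9,0) = 519792 + 445536 + 175032 + 24310 = 1164670.
Probability = 1164670/1562275 = 17918/24035.

17918/24035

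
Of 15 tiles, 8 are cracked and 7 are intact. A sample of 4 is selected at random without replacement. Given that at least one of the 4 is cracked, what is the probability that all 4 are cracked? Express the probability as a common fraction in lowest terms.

1/19

Work in counts. Selections with at least one cracked: C(15,4) − C(7,4) = 1365 − 35 = 1330.
Of those, selections where all 4 are cracked: C(8,4) = 70.
Conditional probability = 70/1330 = 1/19.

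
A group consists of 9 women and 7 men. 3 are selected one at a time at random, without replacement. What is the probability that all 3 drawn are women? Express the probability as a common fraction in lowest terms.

Multiply the conditional probabilities at each draw: 9/16 · 8/15 · 7/14 = 504/3360 = 3/20.

3/20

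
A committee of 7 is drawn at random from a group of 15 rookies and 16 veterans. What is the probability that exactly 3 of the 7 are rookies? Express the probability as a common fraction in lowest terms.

2548/8091

Total number of selections: C(31,7) = 2629575.
Selections with exactly 3 rookies: choose 3 of the 15 rookies and 4 of the 16 veterans, C(15,3)·C(16,4) = 455·1820 = 828100.
Probability = 828100/2629575 = 2548/8091.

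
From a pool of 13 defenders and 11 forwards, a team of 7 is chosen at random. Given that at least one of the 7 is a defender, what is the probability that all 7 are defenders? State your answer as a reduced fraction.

2/403

Work in counts. Selections with at least one defender: C(24,7) − C(11,7) = 346104 − 330 = 345774.
Of those, selections where all 7 are defenders: C(13,7) = 1716.
Conditional probability = 1716/345774 = 2/403.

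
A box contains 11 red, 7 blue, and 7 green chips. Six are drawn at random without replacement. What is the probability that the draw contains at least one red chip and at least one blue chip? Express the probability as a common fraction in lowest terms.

101/115

There are C(25,6) = 177100 possible draws.
By inclusion-exclusion on the complements, draws missing all red or all blue: C(14,6) + C(18,6) − C(7,6) = 3003 + 18564 − 7 = 21560.
So draws with at least one of each: 177100 − 21560 = 155540, probability 155540/177100 = 101/115.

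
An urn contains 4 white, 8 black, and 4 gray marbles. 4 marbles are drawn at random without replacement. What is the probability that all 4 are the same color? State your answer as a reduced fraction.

18/455

There are C(16,4) = 1820 ways to draw 4 marbles.
All same color: C(4,4) + C(8,4) + C(4,4) = 1 + 70 + 1 = 72.
Probability = 72/1820 = 18/455.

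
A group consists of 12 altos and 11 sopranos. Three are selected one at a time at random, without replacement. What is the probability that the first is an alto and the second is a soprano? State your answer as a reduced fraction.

Multiply the conditional probabilities at each draw: 12/23 · 11/22 = 132/506 = 6/23.

6/23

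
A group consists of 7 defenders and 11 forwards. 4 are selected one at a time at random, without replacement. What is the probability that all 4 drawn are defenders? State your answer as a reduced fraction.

Multiply the conditional probabilities at each draw: 7/18 · 6/17 · 5/16 · 4/15 = 840/73440 = 7/612.

7/612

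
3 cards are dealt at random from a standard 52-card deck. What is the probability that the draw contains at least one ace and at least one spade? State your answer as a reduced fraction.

33/260

There are C(52,3) = 22100 possible draws.
By inclusion-exclusion on the complements, draws missing all aces or all spades: C(48,3) + C(39,3) − C(36,3) = 17296 + 9139 − 7140 = 19295.
So draws with at least one of each: 22100 − 19295 = 2805, probability 2805/22100 = 33/260.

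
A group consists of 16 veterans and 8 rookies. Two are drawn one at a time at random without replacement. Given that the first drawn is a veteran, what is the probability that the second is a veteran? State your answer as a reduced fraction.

After removing one veteran, 23 remain: 15 veterans and 8 rookies.
So the probability the next is a veteran is 15/23.

15/23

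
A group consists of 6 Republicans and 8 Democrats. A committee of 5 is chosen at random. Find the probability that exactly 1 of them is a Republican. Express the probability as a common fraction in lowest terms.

30/143

Total number of selections: C(14,5) = 2002.
Selections with exactly 1 Republican: choose 1 of the 6 Republicans and 4 of the 8 Democrats, C(6,1)·C(8,4) = 6·70 = 420.
Probability = 420/2002 = 30/143.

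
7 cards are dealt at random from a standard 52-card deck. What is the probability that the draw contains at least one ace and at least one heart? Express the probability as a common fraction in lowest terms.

53122231/133784560

There are C(52,7) = 133784560 possible draws.
By inclusion-exclusion on the complements, draws missing all aces or all hearts: C(48,7) + C(39,7) − C(36,7) = 73629072 + 15380937 − 8347680 = 80662329.
So draws with at least one of each: 133784560 − 80662329 = 53122231, probability 53122231/133784560.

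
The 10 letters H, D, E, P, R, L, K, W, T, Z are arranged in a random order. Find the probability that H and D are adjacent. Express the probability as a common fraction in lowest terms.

There are 10! = 3628800 arrangements.
Treat H and D as a block: 9! arrangements of the blocks × 2 orders within the block = 2·362880 = 725760.
Probability = 725760/3628800 = 1/5.

1/5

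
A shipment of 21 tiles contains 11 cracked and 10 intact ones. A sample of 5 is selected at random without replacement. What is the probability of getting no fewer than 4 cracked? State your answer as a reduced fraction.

There are C(21,5) = 20349 ways to choose the 5.
Favorable selections (no fewer than 4 cracked): C(11,4)·C(10,1) + C(11,5)·C(10,0) = 3300 + 462 = 3762.
Probability = 3762/20349 = 22/119.

22/119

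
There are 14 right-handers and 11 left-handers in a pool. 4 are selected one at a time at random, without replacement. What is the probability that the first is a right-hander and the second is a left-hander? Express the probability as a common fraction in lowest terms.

Multiply the conditional probabilities at each draw: 14/25 · 11/24 = 154/600 = 77/300.

77/300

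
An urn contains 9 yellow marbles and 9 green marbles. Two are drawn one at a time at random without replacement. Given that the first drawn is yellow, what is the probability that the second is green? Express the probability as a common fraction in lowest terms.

After removing one yellow, 17 remain: 8 yellow and 9 green.
So the probability the next is green is 9/17.

9/17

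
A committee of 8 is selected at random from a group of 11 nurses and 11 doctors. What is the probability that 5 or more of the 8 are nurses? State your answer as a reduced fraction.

Total selections: C(22,8) = 319770.
Favorable selections (5 or more nurses): C(11,5)·C(11,3) + C(11,6)·C(11,2) + C(11,7)·C(11,1) + C(11,8)·C(11,0) = 76230 + 25410 + 3630 + 165 = 105435.
Probability = 105435/319770 = 213/646.

213/646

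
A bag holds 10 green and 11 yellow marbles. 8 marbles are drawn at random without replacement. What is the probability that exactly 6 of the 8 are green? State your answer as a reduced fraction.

55/969

The sample space is all 8-subsets of the 21: C(21,8) = 203490.
Selections with exactly 6 green: choose 6 of the 10 green and 2 of the 11 yellow, C(10,6)·C(11,2) = 210·55 = 11550.
Probability = 11550/203490 = 55/969.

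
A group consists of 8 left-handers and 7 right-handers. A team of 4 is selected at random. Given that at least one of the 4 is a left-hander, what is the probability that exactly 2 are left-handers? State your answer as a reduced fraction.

42/95

Work in counts. Selections with at least one left-hander: C(15,4) − C(7,4) = 1365 − 35 = 1330.
Of those, selections where exactly 2 are left-handers: C(8,2)·C(7,2) = 28·21 = 588.
Conditional probability = 588/1330 = 42/95.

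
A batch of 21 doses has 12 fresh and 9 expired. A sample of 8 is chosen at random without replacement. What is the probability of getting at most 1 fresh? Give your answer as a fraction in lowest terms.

7/3230

Total selections: C(21,8) = 203490.
Favorable selections (at most 1 fresh): C(12,0)·C(9,8) + C(12,1)·C(9,7) = 9 + 432 = 441.
Probability = 441/203490 = 7/3230.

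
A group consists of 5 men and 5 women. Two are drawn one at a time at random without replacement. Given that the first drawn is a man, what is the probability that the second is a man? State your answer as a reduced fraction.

4/9

After removing one man, 9 remain: 4 men and 5 women.
So the probability the next is a man is 4/9.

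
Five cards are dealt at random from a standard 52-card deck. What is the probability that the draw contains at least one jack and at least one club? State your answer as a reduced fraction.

229297/866320

There are C(52,5) = 2598960 possible draws.
By inclusion-exclusion on the complements, draws missing all jacks or all clubs: C(48,5) + C(39,5) − C(36,5) = 1712304 + 575757 − 376992 = 1911069.
So draws with at least one of each: 2598960 − 1911069 = 687891, probability 687891/2598960 = 229297/866320.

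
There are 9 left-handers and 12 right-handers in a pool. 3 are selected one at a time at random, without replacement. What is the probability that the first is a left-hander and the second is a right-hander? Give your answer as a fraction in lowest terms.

Multiply the conditional probabilities at each draw: 9/21 · 12/20 = 108/420 = 9/35.

9/35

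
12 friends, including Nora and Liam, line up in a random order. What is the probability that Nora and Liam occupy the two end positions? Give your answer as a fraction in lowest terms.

There are 12! = 479001600 arrangements.
Place Nora and Liam at the ends in 2 ways, arrange the remaining 10 in 10! = 3628800 ways: 2·3628800 = 7257600.
Probability = 7257600/479001600 = 1/66.

1/66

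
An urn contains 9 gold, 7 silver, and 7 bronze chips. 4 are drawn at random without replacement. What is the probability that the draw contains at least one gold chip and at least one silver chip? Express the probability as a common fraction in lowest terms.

867/1265

There are C(23,4) = 8855 possible draws.
By inclusion-exclusion on the complements, draws missing all gold or all silver: C(14,4) + C(16,4) − C(7,4) = 1001 + 1820 − 35 = 2786.
So draws with at least one of each: 8855 − 2786 = 6069, probability 6069/8855 = 867/1265.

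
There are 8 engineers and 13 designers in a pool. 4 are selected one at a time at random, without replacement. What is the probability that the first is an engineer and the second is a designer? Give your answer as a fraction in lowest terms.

26/105

Multiply the conditional probabilities at each draw: 8/21 · 13/20 = 104/420 = 26/105.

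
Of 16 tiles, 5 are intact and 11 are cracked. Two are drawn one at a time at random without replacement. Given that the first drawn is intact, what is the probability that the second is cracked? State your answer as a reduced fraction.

After removing one intact, 15 remain: 4 intact and 11 cracked.
So the probability the next is cracked is 11/15.

11/15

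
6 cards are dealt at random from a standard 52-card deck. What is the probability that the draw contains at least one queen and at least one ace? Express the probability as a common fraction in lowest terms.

718637/5089630

There are C(52,6) = 20358520 possible draws.
By inclusion-exclusion on the complements, draws missing all queens or all aces: C(48,6) + C(48,6) − C(44,6) = 12271512 + 12271512 − 7059052 = 17483972.
So draws with at least one of each: 20358520 − 17483972 = 2874548, probability 2874548/20358520 = 718637/5089630.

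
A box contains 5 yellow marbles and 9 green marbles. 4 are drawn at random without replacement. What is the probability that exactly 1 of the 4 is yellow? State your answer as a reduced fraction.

60/143

Total number of selections: C(14,4) = 1001.
Selections with exactly 1 yellow: choose 1 of the 5 yellow and 3 of the 9 green, C(5,1)·C(9,3) = 5·84 = 420.
Probability = 420/1001 = 60/143.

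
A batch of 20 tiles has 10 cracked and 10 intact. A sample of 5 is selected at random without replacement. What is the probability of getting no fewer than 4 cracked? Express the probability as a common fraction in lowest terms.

Total selections: C(20,5) = 15504.
Favorable selections (no fewer than 4 cracked): C(10,4)·C(10,1) + C(10,5)·C(10,0) = 2100 + 252 = 2352.
Probability = 2352/15504 = 49/323.

49/323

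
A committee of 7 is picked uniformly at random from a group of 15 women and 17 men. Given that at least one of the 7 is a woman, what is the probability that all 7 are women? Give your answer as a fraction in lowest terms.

Work in counts. Selections with at least one woman: C(32,7) − C(17,7) = 3365856 − 19448 = 3346408.
Of those, selections where all 7 are women: C(15,7) = 6435.
Conditional probability = 6435/3346408 = 495/257416.

495/257416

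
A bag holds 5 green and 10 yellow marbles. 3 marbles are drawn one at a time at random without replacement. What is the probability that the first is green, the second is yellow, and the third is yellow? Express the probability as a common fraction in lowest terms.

15/91

Multiply the conditional probabilities at each draw: 5/15 · 10/14 · 9/13 = 450/2730 = 15/91.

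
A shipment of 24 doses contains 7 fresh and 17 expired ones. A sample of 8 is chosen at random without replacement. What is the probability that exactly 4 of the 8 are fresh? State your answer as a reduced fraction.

4900/43263

Total number of selections: C(24,8) = 735471.
Selections with exactly 4 fresh: choose 4 of the 7 fresh and 4 of the 17 expired, C(7,4)·C(17,4) = 35·2380 = 83300.
Probability = 83300/735471 = 4900/43263.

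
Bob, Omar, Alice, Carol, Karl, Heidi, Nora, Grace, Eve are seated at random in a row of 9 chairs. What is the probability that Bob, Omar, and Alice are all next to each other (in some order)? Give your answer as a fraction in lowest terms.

1/12

There are 9! = 362880 arrangements.
Treat the three as one block: 7! placements × 3! orders within the block = 5040·6 = 30240.
Probability = 30240/362880 = 1/12.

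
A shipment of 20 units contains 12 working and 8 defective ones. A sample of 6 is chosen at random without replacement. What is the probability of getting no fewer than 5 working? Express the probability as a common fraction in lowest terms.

121/646

There are C(20,6) = 38760 ways to choose the 6.
Favorable selections (no fewer than 5 working): C(12,5)·C(8,1) + C(12,6)·C(8,0) = 6336 + 924 = 7260.
Probability = 7260/38760 = 121/646.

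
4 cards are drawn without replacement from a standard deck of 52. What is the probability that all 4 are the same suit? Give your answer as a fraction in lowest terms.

There are C(52,4) = 270725 possible 4-card hands.
Hands of one suit: 4 suits × C(13,4) = 4·715 = 2860.
Probability = 2860/270725 = 44/4165.

44/4165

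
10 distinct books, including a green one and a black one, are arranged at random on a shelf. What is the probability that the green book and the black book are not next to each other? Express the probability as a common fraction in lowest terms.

There are 10! = 3628800 arrangements.
Arrangements with the green book and the black book adjacent: 2·9! = 725760.
So not adjacent: 3628800 − 725760 = 2903040, probability 2903040/3628800 = 4/5.

4/5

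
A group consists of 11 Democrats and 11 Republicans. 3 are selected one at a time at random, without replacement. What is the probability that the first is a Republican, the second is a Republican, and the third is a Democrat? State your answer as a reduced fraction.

11/84

Multiply the conditional probabilities at each draw: 11/22 · 10/21 · 11/20 = 1210/9240 = 11/84.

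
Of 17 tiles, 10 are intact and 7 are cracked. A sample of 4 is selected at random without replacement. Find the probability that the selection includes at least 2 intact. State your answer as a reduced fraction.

57/68

Total selections: C(17,4) = 2380.
Count the complement (fewer than 2 intact): C(10,0)·C(7,4) + C(10,1)·C(7,3) = 35 + 350 = 385.
Probability = 1 − 385/2380 = 1995/2380 = 57/68.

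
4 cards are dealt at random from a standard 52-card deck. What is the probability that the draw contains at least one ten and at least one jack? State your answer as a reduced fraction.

There are C(52,4) = 270725 possible draws.
By inclusion-exclusion on the complements, draws missing all tens or all jacks: C(48,4) + C(48,4) − C(44,4) = 194580 + 194580 − 135751 = 253409.
So draws with at least one of each: 270725 − 253409 = 17316, probability 17316/270725 = 1332/20825.

1332/20825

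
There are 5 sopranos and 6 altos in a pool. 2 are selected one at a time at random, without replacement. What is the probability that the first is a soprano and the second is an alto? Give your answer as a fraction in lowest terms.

3/11

Multiply the conditional probabilities at each draw: 5/11 · 6/10 = 30/110 = 3/11.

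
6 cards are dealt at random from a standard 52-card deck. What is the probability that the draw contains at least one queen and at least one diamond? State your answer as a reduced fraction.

There are C(52,6) = 20358520 possible draws.
By inclusion-exclusion on the complements, draws missing all queens or all diamonds: C(48,6) + C(39,6) − C(36,6) = 12271512 + 3262623 − 1947792 = 13586343.
So draws with at least one of each: 20358520 − 13586343 = 6772177, probability 6772177/20358520.

6772177/20358520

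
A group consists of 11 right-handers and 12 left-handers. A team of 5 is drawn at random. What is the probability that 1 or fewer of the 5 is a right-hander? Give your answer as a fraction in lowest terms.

Total selections: C(23,5) = 33649.
Favorable selections (1 or fewer right-hander): C(11,0)·C(12,5) + C(11,1)·C(12,4) = 792 + 5445 = 6237.
Probability = 6237/33649 = 81/437.

81/437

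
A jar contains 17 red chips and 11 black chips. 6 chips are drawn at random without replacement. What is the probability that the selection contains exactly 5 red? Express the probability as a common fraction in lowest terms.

Total number of selections: C(28,6) = 376740.
Selections with exactly 5 red: choose 5 of the 17 red and 1 of the 11 black, C(17,5)·C(11,1) = 6188·11 = 68068.
Probability = 68068/376740 = 187/1035.

187/1035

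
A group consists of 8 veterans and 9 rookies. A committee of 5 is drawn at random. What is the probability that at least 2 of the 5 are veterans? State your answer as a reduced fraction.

Total selections: C(17,5) = 6188.
Favorable selections (at least 2 veterans): C(8,2)·C(9,3) + C(8,3)·C(9,2) + C(8,4)·C(9,1) + C(8,5)·C(9,0) = 2352 + 2016 + 630 + 56 = 5054.
Probability = 5054/6188 = 361/442.

361/442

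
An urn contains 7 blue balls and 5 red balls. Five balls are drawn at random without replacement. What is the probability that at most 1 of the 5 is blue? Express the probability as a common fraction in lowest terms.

There are C(12,5) = 792 ways to choose the 5.
Favorable selections (at most 1 blue): C(7,0)·C(5,5) + C(7,1)·C(5,4) = 1 + 35 = 36.
Probability = 36/792 = 1/22.

1/22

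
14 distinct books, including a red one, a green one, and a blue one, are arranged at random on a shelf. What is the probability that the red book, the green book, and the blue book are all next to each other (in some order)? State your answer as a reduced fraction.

3/91

There are 14! = 87178291200 arrangements.
Treat the three as one block: 12! placements × 3! orders within the block = 479001600·6 = 2874009600.
Probability = 2874009600/87178291200 = 3/91.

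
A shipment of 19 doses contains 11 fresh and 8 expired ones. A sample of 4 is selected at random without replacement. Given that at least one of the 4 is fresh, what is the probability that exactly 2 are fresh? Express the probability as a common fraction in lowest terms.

Work in counts. Selections with at least one fresh: C(19,4) − C(8,4) = 3876 − 70 = 3806.
Of those, selections where exactly 2 are fresh: C(11,2)·C(8,2) = 55·28 = 1540.
Conditional probability = 1540/3806 = 70/173.

70/173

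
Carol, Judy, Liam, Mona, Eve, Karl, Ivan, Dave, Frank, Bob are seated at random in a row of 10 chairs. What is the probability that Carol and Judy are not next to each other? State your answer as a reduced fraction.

4/5

There are 10! = 3628800 arrangements.
Arrangements with Carol and Judy adjacent: 2·9! = 725760.
So not adjacent: 3628800 − 725760 = 2903040, probability 2903040/3628800 = 4/5.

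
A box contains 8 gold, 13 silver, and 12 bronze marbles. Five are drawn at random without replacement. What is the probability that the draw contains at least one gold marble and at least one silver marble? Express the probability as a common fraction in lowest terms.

There are C(33,5) = 237336 possible draws.
By inclusion-exclusion on the complements, draws missing all gold or all silver: C(25,5) + C(20,5) − C(12,5) = 53130 + 15504 − 792 = 67842.
So draws with at least one of each: 237336 − 67842 = 169494, probability 169494/237336 = 28249/39556.

28249/39556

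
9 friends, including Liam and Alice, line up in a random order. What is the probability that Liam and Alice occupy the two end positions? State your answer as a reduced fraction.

1/36

There are 9! = 362880 arrangements.
Place Liam and Alice at the ends in 2 ways, arrange the remaining 7 in 7! = 5040 ways: 2·5040 = 10080.
Probability = 10080/362880 = 1/36.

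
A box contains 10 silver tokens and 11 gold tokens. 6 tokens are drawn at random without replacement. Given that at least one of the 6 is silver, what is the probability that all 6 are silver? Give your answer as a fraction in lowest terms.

5/1281

Work in counts. Selections with at least one silver: C(21,6) − C(11,6) = 54264 − 462 = 53802.
Of those, selections where all 6 are silver: C(10,6) = 210.
Conditional probability = 210/53802 = 5/1281.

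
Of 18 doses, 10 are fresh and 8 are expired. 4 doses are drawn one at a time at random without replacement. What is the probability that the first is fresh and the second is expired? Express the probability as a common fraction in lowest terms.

40/153

Multiply the conditional probabilities at each draw: 10/18 · 8/17 = 80/306 = 40/153.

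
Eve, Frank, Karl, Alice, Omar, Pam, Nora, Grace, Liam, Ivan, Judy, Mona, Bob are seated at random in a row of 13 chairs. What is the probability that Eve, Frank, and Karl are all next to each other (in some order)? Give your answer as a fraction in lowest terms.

1/26

There are 13! = 6227020800 arrangements.
Treat the three as one block: 11! placements × 3! orders within the block = 39916800·6 = 239500800.
Probability = 239500800/6227020800 = 1/26.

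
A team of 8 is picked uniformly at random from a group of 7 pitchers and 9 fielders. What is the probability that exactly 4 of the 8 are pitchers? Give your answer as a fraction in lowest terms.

49/143

Total number of selections: C(16,8) = 12870.
Selections with exactly 4 pitchers: choose 4 of the 7 pitchers and 4 of the 9 fielders, C(7,4)·C(9,4) = 35·126 = 4410.
Probability = 4410/12870 = 49/143.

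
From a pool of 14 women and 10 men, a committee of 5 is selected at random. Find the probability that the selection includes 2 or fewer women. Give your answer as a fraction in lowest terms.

84/253

There are C(24,5) = 42504 ways to choose the 5.
Favorable selections (2 or fewer women): C(14,0)·C(10,5) + C(14,1)·C(10,4) + C(14,2)·C(10,3) = 252 + 2940 + 10920 = 14112.
Probability = 14112/42504 = 84/253.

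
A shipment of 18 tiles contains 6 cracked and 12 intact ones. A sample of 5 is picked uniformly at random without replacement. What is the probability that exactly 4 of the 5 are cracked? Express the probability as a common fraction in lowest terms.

There are C(18,5) = 8568 ways to choose 5 from 18.
Selections with exactly 4 cracked: choose 4 of the 6 cracked and 1 of the 12 intact, C(6,4)·C(12,1) = 15·12 = 180.
Probability = 180/8568 = 5/238.

5/238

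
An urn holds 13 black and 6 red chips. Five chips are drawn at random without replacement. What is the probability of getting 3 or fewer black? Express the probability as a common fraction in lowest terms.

2017/3876

There are C(19,5) = 11628 ways to choose the 5.
Favorable selections (3 or fewer black): C(13,0)·C(6,5) + C(13,1)·C(6,4) + C(13,2)·C(6,3) + C(13,3)·C(6,2) = 6 + 195 + 1560 + 4290 = 6051.
Probability = 6051/11628 = 2017/3876.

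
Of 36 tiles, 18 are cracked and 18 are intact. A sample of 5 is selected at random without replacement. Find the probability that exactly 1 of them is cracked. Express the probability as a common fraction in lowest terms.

There are C(36,5) = 376992 ways to choose 5 from 36.
Selections with exactly 1 cracked: choose 1 of the 18 cracked and 4 of the 18 intact, C(18,1)·C(18,4) = 18·3060 = 55080.
Probability = 55080/376992 = 45/308.

45/308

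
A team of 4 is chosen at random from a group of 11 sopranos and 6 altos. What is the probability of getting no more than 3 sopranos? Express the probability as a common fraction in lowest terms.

Total selections: C(17,4) = 2380.
The complement is exactly 4 sopranos: C(11,4)·C(6,0) = 330.
Probability = 1 − 330/2380 = 2050/2380 = 205/238.

205/238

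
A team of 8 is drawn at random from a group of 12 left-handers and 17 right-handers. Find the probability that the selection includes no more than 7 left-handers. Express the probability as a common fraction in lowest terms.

8670/8671

There are C(29,8) = 4292145 ways to choose the 8.
Favorable selections (no more than 7 left-handers): C(12,0)·C(17,8) + C(12,1)·C(17,7) + C(12,2)·C(17,6) + C(12,3)·C(17,5) + C(12,4)·C(17,4) + C(12,5)·C(17,3) + C(12,6)·C(17,2) + C(12,7)·C(17,1) = 24310 + 233376 + 816816 + 1361360 + 1178100 + 538560 + 125664 + 13464 = 4291650.
Probability = 4291650/4292145 = 8670/8671.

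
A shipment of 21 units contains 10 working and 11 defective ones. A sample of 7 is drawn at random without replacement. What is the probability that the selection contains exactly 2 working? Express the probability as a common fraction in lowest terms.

Total number of selections: C(21,7) = 116280.
Selections with exactly 2 working: choose 2 of the 10 working and 5 of the 11 defective, C(10,2)·C(11,5) = 45·462 = 20790.
Probability = 20790/116280 = 231/1292.

231/1292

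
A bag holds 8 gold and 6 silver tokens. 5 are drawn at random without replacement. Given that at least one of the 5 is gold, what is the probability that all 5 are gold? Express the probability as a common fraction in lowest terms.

Work in counts. Selections with at least one gold: C(14,5) − C(6,5) = 2002 − 6 = 1996.
Of those, selections where all 5 are gold: C(8,5) = 56.
Conditional probability = 56/1996 = 14/499.

14/499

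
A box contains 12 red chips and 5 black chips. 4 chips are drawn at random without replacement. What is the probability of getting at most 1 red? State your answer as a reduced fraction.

25/476

There are C(17,4) = 2380 ways to choose the 4.
Favorable selections (at most 1 red): C(12,0)·C(5,4) + C(12,1)·C(5,3) = 5 + 120 = 125.
Probability = 125/2380 = 25/476.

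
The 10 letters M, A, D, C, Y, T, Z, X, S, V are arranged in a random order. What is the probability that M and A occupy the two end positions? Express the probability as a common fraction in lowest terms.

1/45

There are 10! = 3628800 arrangements.
Place M and A at the ends in 2 ways, arrange the remaining 8 in 8! = 40320 ways: 2·40320 = 80640.
Probability = 80640/3628800 = 1/45.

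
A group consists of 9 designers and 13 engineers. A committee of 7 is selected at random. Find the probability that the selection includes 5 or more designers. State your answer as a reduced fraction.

83/1292

Total selections: C(22,7) = 170544.
Favorable selections (5 or more designers): C(9,5)·C(13,2) + C(9,6)·C(13,1) + C(9,7)·C(13,0) = 9828 + 1092 + 36 = 10956.
Probability = 10956/170544 = 83/1292.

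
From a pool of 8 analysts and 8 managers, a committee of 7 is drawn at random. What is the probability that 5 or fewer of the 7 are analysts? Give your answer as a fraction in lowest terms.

Total selections: C(16,7) = 11440.
Count the complement (more than 5 analysts): C(8,6)·C(8,1) + C(8,7)·C(8,0) = 224 + 8 = 232.
Probability = 1 − 232/11440 = 11208/11440 = 1401/1430.

1401/1430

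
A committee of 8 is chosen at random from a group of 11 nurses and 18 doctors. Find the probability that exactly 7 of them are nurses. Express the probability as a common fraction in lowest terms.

Total number of selections: C(29,8) = 4292145.
Selections with exactly 7 nurses: choose 7 of the 11 nurses and 1 of the 18 doctors, C(11,7)·C(18,1) = 330·18 = 5940.
Probability = 5940/4292145 = 12/8671.

12/8671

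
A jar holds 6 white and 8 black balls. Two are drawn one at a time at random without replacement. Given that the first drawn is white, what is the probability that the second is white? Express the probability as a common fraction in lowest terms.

After removing one white, 13 remain: 5 white and 8 black.
So the probability the next is white is 5/13.

5/13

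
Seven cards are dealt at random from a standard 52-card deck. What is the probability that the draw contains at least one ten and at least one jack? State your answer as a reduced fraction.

There are C(52,7) = 133784560 possible draws.
By inclusion-exclusion on the complements, draws missing all tens or all jacks: C(48,7) + C(48,7) − C(44,7) = 73629072 + 73629072 − 38320568 = 108937576.
So draws with at least one of each: 133784560 − 108937576 = 24846984, probability 24846984/133784560 = 3105873/16723070.

3105873/16723070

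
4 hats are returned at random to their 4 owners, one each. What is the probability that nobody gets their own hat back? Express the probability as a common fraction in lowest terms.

3/8

There are 4! = 24 assignments.
By inclusion-exclusion, assignments with no fixed points: C(4,0)·4! − C(4,1)·3! + C(4,2)·2! − C(4,3)·1! + C(4,4)·0! = 9.
Probability = 9/24 = 3/8.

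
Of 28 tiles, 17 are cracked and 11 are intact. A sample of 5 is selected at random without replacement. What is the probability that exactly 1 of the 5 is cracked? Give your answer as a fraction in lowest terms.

187/3276

Total number of selections: C(28,5) = 98280.
Selections with exactly 1 cracked: choose 1 of the 17 cracked and 4 of the 11 intact, C(17,1)·C(11,4) = 17·330 = 5610.
Probability = 5610/98280 = 187/3276.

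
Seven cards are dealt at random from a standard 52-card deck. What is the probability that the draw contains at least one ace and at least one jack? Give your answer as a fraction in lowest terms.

There are C(52,7) = 133784560 possible draws.
By inclusion-exclusion on the complements, draws missing all aces or all jacks: C(48,7) + C(48,7) − C(44,7) = 73629072 + 73629072 − 38320568 = 108937576.
So draws with at least one of each: 133784560 − 108937576 = 24846984, probability 24846984/133784560 = 3105873/16723070.

3105873/16723070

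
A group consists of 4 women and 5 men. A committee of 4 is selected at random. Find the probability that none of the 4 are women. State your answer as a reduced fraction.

5/126

There are C(9,4) = 126 possible selections.
Selections with no women (all men): C(5,4) = 5.
Probability = 5/126.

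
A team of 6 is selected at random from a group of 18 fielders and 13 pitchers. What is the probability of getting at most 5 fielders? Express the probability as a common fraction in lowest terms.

2629/2697

There are C(31,6) = 736281 ways to choose the 6.
The complement is exactly 6 fielders: C(18,6)·C(13,0) = 18564.
Probability = 1 − 18564/736281 = 717717/736281 = 2629/2697.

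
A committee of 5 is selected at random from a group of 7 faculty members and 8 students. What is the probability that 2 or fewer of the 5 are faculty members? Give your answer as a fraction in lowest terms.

There are C(15,5) = 3003 ways to choose the 5.
Favorable selections (2 or fewer faculty members): C(7,0)·C(8,5) + C(7,1)·C(8,4) + C(7,2)·C(8,3) = 56 + 490 + 1176 = 1722.
Probability = 1722/3003 = 82/143.

82/143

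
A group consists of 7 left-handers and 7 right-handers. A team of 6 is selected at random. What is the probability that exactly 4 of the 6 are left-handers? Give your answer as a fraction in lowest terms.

The sample space is all 6-subsets of the 14: C(14,6) = 3003.
Selections with exactly 4 left-handers: choose 4 of the 7 left-handers and 2 of the 7 right-handers, C(7,4)·C(7,2) = 35·21 = 735.
Probability = 735/3003 = 35/143.

35/143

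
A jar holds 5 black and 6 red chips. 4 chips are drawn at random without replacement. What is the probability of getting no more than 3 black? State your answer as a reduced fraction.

65/66

There are C(11,4) = 330 ways to choose the 4.
The complement is exactly 4 black: C(5,4)·C(6,0) = 5.
Probability = 1 − 5/330 = 325/330 = 65/66.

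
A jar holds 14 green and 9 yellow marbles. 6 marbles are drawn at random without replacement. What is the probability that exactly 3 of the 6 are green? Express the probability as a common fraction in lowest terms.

1456/4807

There are C(23,6) = 100947 ways to choose 6 from 23.
Selections with exactly 3 green: choose 3 of the 14 green and 3 of the 9 yellow, C(14,3)·C(9,3) = 364·84 = 30576.
Probability = 30576/100947 = 1456/4807.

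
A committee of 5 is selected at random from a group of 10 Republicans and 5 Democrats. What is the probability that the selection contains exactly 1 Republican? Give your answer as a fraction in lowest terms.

There are C(15,5) = 3003 ways to choose 5 from 15.
Selections with exactly 1 Republican: choose 1 of the 10 Republicans and 4 of the 5 Democrats, C(10,1)·C(5,4) = 10·5 = 50.
Probability = 50/3003.

50/3003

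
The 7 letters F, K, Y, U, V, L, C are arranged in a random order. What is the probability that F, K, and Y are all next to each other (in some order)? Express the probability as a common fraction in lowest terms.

1/7

There are 7! = 5040 arrangements.
Treat the three as one block: 5! placements × 3! orders within the block = 120·6 = 720.
Probability = 720/5040 = 1/7.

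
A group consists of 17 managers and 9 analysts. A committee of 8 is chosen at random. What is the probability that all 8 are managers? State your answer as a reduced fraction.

There are C(26,8) = 1562275 possible selections.
Selections with all managers: C(17,8) = 24310.
Probability = 24310/1562275 = 34/2185.

34/2185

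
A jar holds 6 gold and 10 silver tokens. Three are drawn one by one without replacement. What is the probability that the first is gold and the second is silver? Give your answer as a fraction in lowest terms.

1/4

Multiply the conditional probabilities at each draw: 6/16 · 10/15 = 60/240 = 1/4.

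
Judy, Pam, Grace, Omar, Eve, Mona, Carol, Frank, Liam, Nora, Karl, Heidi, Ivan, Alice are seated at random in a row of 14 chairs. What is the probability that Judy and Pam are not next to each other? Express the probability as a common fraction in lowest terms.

There are 14! = 87178291200 arrangements.
Arrangements with Judy and Pam adjacent: 2·13! = 12454041600.
So not adjacent: 87178291200 − 12454041600 = 74724249600, probability 74724249600/87178291200 = 6/7.

6/7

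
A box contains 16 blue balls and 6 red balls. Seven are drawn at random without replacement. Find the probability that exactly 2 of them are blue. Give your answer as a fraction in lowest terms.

15/3553

The sample space is all 7-subsets of the 22: C(22,7) = 170544.
Selections with exactly 2 blue: choose 2 of the 16 blue and 5 of the 6 red, C(16,2)·C(6,5) = 120·6 = 720.
Probability = 720/170544 = 15/3553.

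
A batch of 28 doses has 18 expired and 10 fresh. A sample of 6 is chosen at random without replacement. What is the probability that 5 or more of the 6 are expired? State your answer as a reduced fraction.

1241/4485

There are C(28,6) = 376740 ways to choose the 6.
Favorable selections (5 or more expired): C(18,5)·C(10,1) + C(18,6)·C(10,0) = 85680 + 18564 = 104244.
Probability = 104244/376740 = 1241/4485.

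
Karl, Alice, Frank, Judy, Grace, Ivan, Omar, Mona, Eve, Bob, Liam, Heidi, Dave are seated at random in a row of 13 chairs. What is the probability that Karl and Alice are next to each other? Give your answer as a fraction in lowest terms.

There are 13! = 6227020800 arrangements.
Treat Karl and Alice as a block: 12! arrangements of the blocks × 2 orders within the block = 2·479001600 = 958003200.
Probability = 958003200/6227020800 = 2/13.

2/13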